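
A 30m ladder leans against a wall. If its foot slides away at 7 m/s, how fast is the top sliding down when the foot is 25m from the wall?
35√11/11 ≈ 10.55 m/s

x² + y² = 30²
2x·dx/dt + 2y·dy/dt = 0
dy/dt = -x/y · dx/dt = -25/(5√11) · 7 = -35√11/11 m/s
The top is descending at 35√11/11 ≈ 10.55 m/s.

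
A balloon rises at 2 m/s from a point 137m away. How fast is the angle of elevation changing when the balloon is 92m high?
0.010061 rad/s

tan(θ) = y/137
sec²(θ) · dθ/dt = (1/137) · dy/dt
dθ/dt = cos²(θ)/137 · 2 = 137/(137² + 92²) · 2
dθ/dt = 0.010061 rad/s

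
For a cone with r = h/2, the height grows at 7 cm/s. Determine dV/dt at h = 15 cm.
1575π/4 cm³/s

V = (1/3)π(h/2)²h = πh³/12
dV/dt = πh²/4 · 7
At h = 15: dV/dt = 1575π/4 cm³/s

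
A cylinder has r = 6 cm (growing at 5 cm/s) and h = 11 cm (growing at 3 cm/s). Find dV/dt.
768π cm³/s

V = πr²h
dV/dt = 2πrh·dr/dt + πr²·dh/dt
= 2π(6)(11)(5) + π(6)²(3)
= 768π cm³/s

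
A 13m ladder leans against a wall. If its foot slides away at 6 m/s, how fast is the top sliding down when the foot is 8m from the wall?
16√105/35 ≈ 4.684 m/s

x² + y² = 13²
2x·dx/dt + 2y·dy/dt = 0
dy/dt = -x/y · dx/dt = -8/√105 · 6 = -16√105/35 m/s
The top is descending at 16√105/35 ≈ 4.684 m/s.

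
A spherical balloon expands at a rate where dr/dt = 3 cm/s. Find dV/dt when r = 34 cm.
13872π cm³/s

V = (4/3)πr³
dV/dt = dV/dr · dr/dt = 4πr² · 3
At r = 34: dV/dt = 13872π cm³/s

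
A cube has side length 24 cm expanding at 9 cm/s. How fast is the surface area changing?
2592 cm²/s

A = 6s²
dA/dt = 12s · ds/dt = 12·24·9 = 2592 cm²/s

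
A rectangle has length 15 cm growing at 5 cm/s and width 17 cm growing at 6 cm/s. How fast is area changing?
175 cm²/s

A = lw
dA/dt = w·dl/dt + l·dw/dt = 17·5 + 15·6 = 175 cm²/s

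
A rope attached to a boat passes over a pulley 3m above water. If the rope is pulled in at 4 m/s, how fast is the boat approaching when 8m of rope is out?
32√55/55 ≈ 4.315 m/s

rope² = x² + 3²
x = √(8² - 3²) = √55
dx/dt = (rope/x) · d(rope)/dt = (8/√55) · (-4) = -32√55/55 m/s
The boat approaches at 32√55/55 ≈ 4.315 m/s.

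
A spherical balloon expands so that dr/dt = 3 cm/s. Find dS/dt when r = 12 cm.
288π cm²/s

S = 4πr²
dS/dt = dS/dr · dr/dt = 8πr · 3
At r = 12: dS/dt = 288π cm²/s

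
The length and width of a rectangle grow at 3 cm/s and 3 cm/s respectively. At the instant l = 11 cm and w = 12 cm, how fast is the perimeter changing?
12 cm/s

P = 2(l + w)
dP/dt = 2(dl/dt + dw/dt) = 2(3 + 3) = 12 cm/s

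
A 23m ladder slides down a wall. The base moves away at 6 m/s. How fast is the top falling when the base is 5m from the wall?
5√14/14 ≈ 1.336 m/s

x² + y² = 23²
2x·dx/dt + 2y·dy/dt = 0
dy/dt = -x/y · dx/dt = -5/(6√14) · 6 = -5√14/14 m/s
The top is descending at 5√14/14 ≈ 1.336 m/s.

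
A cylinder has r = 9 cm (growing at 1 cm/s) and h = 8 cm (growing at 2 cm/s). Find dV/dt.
306π cm³/s

V = πr²h
dV/dt = 2πrh·dr/dt + πr²·dh/dt
= 2π(9)(8)(1) + π(9)²(2)
= 306π cm³/s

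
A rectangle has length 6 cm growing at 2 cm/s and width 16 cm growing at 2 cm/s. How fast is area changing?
44 cm²/s

A = lw
dA/dt = w·dl/dt + l·dw/dt = 16·2 + 6·2 = 44 cm²/s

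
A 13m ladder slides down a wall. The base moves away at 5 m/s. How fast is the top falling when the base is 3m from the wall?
3√10/8 ≈ 1.186 m/s

x² + y² = 13²
2x·dx/dt + 2y·dy/dt = 0
dy/dt = -x/y · dx/dt = -3/(4√10) · 5 = -3√10/8 m/s
The top is descending at 3√10/8 ≈ 1.186 m/s.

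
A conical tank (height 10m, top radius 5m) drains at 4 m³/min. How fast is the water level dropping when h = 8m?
1/(4π) ≈ 0.07958 m/min

r/h = 5/10, so r = (1/2)h
V = (1/3)πr²h = (1/3)π((1/2)h)²h = (1/12)πh³
dV/dh = (1/4)πh²
dh/dt = (dV/dt)/(dV/dh) = -4/((1/4)π·8²) = -1/(4π) m/min
The level is dropping at 1/(4π) ≈ 0.07958 m/min.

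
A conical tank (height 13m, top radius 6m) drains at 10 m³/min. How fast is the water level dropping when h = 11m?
845/(2178π) ≈ 0.1235 m/min

r/h = 6/13, so r = (6/13)h
V = (1/3)πr²h = (1/3)π((6/13)h)²h = (12/169)πh³
dV/dh = (36/169)πh²
dh/dt = (dV/dt)/(dV/dh) = -10/((36/169)π·11²) = -845/(2178π) m/min
The level is dropping at 845/(2178π) ≈ 0.1235 m/min.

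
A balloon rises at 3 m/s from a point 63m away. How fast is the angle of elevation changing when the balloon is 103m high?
0.012965 rad/s

tan(θ) = y/63
sec²(θ) · dθ/dt = (1/63) · dy/dt
dθ/dt = cos²(θ)/63 · 3 = 63/(63² + 103²) · 3
dθ/dt = 0.012965 rad/s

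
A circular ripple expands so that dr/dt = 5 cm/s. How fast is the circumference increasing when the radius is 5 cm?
10π cm/s

C = 2πr
dC/dt = 2π · dr/dt = 2π · 5 = 10π cm/s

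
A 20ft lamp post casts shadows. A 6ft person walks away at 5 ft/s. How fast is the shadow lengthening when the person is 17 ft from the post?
15/7 ft/s

By similar triangles: 20/(x+s) = 6/s
Solving: s = 6x/14
ds/dt = 6/14 · dx/dt = 3/7 · 5 = 15/7 ft/s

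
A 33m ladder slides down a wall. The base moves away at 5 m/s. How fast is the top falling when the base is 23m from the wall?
23√35/28 ≈ 4.86 m/s

x² + y² = 33²
2x·dx/dt + 2y·dy/dt = 0
dy/dt = -x/y · dx/dt = -23/(4√35) · 5 = -23√35/28 m/s
The top is descending at 23√35/28 ≈ 4.86 m/s.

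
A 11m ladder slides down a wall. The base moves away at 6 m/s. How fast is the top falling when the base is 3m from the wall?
9√7/14 ≈ 1.701 m/s

x² + y² = 11²
2x·dx/dt + 2y·dy/dt = 0
dy/dt = -x/y · dx/dt = -3/(4√7) · 6 = -9√7/14 m/s
The top is descending at 9√7/14 ≈ 1.701 m/s.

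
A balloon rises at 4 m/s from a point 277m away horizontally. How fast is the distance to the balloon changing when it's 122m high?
488√317/5389 ≈ 1.612 m/s

z² = 277² + y²
z = √(277² + 122²) = 17√317
dz/dt = y/z · dy/dt = 122/(17√317) · 4 = 488√317/5389 ≈ 1.612 m/s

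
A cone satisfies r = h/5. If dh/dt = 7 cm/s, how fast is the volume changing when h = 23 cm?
3703π/25 cm³/s

V = (1/3)π(h/5)²h = πh³/75
dV/dt = πh²/25 · 7
At h = 23: dV/dt = 3703π/25 cm³/s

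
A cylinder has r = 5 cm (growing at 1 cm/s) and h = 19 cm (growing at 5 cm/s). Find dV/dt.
315π cm³/s

V = πr²h
dV/dt = 2πrh·dr/dt + πr²·dh/dt
= 2π(5)(19)(1) + π(5)²(5)
= 315π cm³/s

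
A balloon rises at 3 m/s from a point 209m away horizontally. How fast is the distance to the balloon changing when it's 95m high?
15√146/146 ≈ 1.241 m/s

z² = 209² + y²
z = √(209² + 95²) = 19√146
dz/dt = y/z · dy/dt = 95/(19√146) · 3 = 15√146/146 ≈ 1.241 m/s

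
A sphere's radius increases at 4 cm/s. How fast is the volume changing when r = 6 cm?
576π cm³/s

V = (4/3)πr³
dV/dt = dV/dr · dr/dt = 4πr² · 4
At r = 6: dV/dt = 576π cm³/s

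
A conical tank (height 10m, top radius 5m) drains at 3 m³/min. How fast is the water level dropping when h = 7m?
12/(49π) ≈ 0.07795 m/min

r/h = 5/10, so r = (1/2)h
V = (1/3)πr²h = (1/3)π((1/2)h)²h = (1/12)πh³
dV/dh = (1/4)πh²
dh/dt = (dV/dt)/(dV/dh) = -3/((1/4)π·7²) = -12/(49π) m/min
The level is dropping at 12/(49π) ≈ 0.07795 m/min.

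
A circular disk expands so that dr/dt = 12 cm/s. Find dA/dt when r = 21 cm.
504π cm²/s

A = πr²
dA/dt = 2πr · dr/dt = 2π(21)(12) = 504π cm²/s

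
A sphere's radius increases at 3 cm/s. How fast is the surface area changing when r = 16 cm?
384π cm²/s

S = 4πr²
dS/dt = dS/dr · dr/dt = 8πr · 3
At r = 16: dS/dt = 384π cm²/s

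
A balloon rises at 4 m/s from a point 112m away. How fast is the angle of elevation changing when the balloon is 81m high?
0.023449 rad/s

tan(θ) = y/112
sec²(θ) · dθ/dt = (1/112) · dy/dt
dθ/dt = cos²(θ)/112 · 4 = 112/(112² + 81²) · 4
dθ/dt = 0.023449 rad/s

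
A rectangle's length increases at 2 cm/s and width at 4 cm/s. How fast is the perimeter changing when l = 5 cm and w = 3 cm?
12 cm/s

P = 2(l + w)
dP/dt = 2(dl/dt + dw/dt) = 2(2 + 4) = 12 cm/s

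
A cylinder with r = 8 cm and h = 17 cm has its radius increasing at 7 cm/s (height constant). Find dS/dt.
462π cm²/s

S = 2πrh + 2πr² (lateral + bases)
dS/dt = (2πh + 4πr)·dr/dt = (2π·17 + 4π·8)·7
= 462π cm²/s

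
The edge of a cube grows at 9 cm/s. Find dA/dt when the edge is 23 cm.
2484 cm²/s

A = 6s²
dA/dt = 12s · ds/dt = 12·23·9 = 2484 cm²/s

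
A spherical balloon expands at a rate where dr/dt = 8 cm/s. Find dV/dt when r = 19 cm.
11552π cm³/s

V = (4/3)πr³
dV/dt = dV/dr · dr/dt = 4πr² · 8
At r = 19: dV/dt = 11552π cm³/s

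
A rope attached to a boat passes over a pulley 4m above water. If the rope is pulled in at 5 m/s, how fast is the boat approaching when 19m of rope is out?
19√345/69 ≈ 5.115 m/s

rope² = x² + 4²
x = √(19² - 4²) = √345
dx/dt = (rope/x) · d(rope)/dt = (19/√345) · (-5) = -19√345/69 m/s
The boat approaches at 19√345/69 ≈ 5.115 m/s.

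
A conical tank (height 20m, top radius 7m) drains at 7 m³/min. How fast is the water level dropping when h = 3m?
400/(63π) ≈ 2.021 m/min

r/h = 7/20, so r = (7/20)h
V = (1/3)πr²h = (1/3)π((7/20)h)²h = (49/1200)πh³
dV/dh = (49/400)πh²
dh/dt = (dV/dt)/(dV/dh) = -7/((49/400)π·3²) = -400/(63π) m/min
The level is dropping at 400/(63π) ≈ 2.021 m/min.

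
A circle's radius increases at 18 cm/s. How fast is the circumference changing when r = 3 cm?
36π cm/s

C = 2πr
dC/dt = 2π · dr/dt = 2π · 18 = 36π cm/s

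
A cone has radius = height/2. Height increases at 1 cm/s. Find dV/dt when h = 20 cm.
100π cm³/s

V = (1/3)π(h/2)²h = πh³/12
dV/dt = πh²/4 · 1
At h = 20: dV/dt = 100π cm³/s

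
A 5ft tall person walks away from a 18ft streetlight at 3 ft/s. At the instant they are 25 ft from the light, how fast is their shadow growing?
15/13 ft/s

By similar triangles: 18/(x+s) = 5/s
Solving: s = 5x/13
ds/dt = 5/13 · dx/dt = 5/13 · 3 = 15/13 ft/s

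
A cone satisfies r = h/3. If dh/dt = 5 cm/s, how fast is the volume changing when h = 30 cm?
500π cm³/s

V = (1/3)π(h/3)²h = πh³/27
dV/dt = πh²/9 · 5
At h = 30: dV/dt = 500π cm³/s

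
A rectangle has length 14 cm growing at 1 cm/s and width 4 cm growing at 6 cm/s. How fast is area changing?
88 cm²/s

A = lw
dA/dt = w·dl/dt + l·dw/dt = 4·1 + 14·6 = 88 cm²/s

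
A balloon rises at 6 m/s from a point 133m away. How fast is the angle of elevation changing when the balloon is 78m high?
0.033567 rad/s

tan(θ) = y/133
sec²(θ) · dθ/dt = (1/133) · dy/dt
dθ/dt = cos²(θ)/133 · 6 = 133/(133² + 78²) · 6
dθ/dt = 0.033567 rad/s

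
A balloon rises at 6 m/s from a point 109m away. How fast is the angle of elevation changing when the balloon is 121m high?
0.024659 rad/s

tan(θ) = y/109
sec²(θ) · dθ/dt = (1/109) · dy/dt
dθ/dt = cos²(θ)/109 · 6 = 109/(109² + 121²) · 6
dθ/dt = 0.024659 rad/s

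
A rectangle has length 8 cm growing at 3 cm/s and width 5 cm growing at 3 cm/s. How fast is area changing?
39 cm²/s

A = lw
dA/dt = w·dl/dt + l·dw/dt = 5·3 + 8·3 = 39 cm²/s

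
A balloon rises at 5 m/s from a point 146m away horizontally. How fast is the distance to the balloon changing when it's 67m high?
67√25805/5161 ≈ 2.085 m/s

z² = 146² + y²
z = √(146² + 67²) = √25805
dz/dt = y/z · dy/dt = 67/√25805 · 5 = 67√25805/5161 ≈ 2.085 m/s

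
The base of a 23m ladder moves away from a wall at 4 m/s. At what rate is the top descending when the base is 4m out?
16√57/171 ≈ 0.7064 m/s

x² + y² = 23²
2x·dx/dt + 2y·dy/dt = 0
dy/dt = -x/y · dx/dt = -4/(3√57) · 4 = -16√57/171 m/s
The top is descending at 16√57/171 ≈ 0.7064 m/s.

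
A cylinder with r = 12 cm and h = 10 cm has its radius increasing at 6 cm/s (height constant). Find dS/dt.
408π cm²/s

S = 2πrh + 2πr² (lateral + bases)
dS/dt = (2πh + 4πr)·dr/dt = (2π·10 + 4π·12)·6
= 408π cm²/s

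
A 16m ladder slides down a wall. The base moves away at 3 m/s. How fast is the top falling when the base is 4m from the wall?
√15/5 ≈ 0.7746 m/s

x² + y² = 16²
2x·dx/dt + 2y·dy/dt = 0
dy/dt = -x/y · dx/dt = -4/(4√15) · 3 = -√15/5 m/s
The top is descending at √15/5 ≈ 0.7746 m/s.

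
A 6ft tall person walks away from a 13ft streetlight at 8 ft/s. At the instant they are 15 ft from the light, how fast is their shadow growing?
48/7 ft/s

By similar triangles: 13/(x+s) = 6/s
Solving: s = 6x/7
ds/dt = 6/7 · dx/dt = 6/7 · 8 = 48/7 ft/s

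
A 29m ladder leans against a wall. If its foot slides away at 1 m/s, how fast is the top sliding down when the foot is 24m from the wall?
24√265/265 ≈ 1.474 m/s

x² + y² = 29²
2x·dx/dt + 2y·dy/dt = 0
dy/dt = -x/y · dx/dt = -24/√265 · 1 = -24√265/265 m/s
The top is descending at 24√265/265 ≈ 1.474 m/s.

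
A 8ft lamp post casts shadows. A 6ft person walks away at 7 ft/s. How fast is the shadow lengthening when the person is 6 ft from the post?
21 ft/s

By similar triangles: 8/(x+s) = 6/s
Solving: s = 6x/2
ds/dt = 6/2 · dx/dt = 3 · 7 = 21 ft/s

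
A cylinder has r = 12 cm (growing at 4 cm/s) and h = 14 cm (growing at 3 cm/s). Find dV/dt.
1776π cm³/s

V = πr²h
dV/dt = 2πrh·dr/dt + πr²·dh/dt
= 2π(12)(14)(4) + π(12)²(3)
= 1776π cm³/s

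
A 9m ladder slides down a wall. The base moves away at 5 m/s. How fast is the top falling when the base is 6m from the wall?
2√5 ≈ 4.472 m/s

x² + y² = 9²
2x·dx/dt + 2y·dy/dt = 0
dy/dt = -x/y · dx/dt = -6/(3√5) · 5 = -2√5 m/s
The top is descending at 2√5 ≈ 4.472 m/s.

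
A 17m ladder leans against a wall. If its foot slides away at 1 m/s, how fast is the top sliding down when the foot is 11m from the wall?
11√42/84 ≈ 0.8487 m/s

x² + y² = 17²
2x·dx/dt + 2y·dy/dt = 0
dy/dt = -x/y · dx/dt = -11/(2√42) · 1 = -11√42/84 m/s
The top is descending at 11√42/84 ≈ 0.8487 m/s.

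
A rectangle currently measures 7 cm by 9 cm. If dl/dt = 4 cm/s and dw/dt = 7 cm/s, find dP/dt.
22 cm/s

P = 2(l + w)
dP/dt = 2(dl/dt + dw/dt) = 2(4 + 7) = 22 cm/s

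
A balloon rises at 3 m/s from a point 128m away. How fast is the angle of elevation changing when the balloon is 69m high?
0.01816 rad/s

tan(θ) = y/128
sec²(θ) · dθ/dt = (1/128) · dy/dt
dθ/dt = cos²(θ)/128 · 3 = 128/(128² + 69²) · 3
dθ/dt = 0.01816 rad/s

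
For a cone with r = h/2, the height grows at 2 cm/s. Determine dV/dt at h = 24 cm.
288π cm³/s

V = (1/3)π(h/2)²h = πh³/12
dV/dt = πh²/4 · 2
At h = 24: dV/dt = 288π cm³/s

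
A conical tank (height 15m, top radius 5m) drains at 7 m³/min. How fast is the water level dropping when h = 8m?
63/(64π) ≈ 0.3133 m/min

r/h = 5/15, so r = (1/3)h
V = (1/3)πr²h = (1/3)π((1/3)h)²h = (1/27)πh³
dV/dh = (1/9)πh²
dh/dt = (dV/dt)/(dV/dh) = -7/((1/9)π·8²) = -63/(64π) m/min
The level is dropping at 63/(64π) ≈ 0.3133 m/min.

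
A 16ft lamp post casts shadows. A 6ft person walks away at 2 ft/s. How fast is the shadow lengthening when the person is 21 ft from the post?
6/5 ft/s

By similar triangles: 16/(x+s) = 6/s
Solving: s = 6x/10
ds/dt = 6/10 · dx/dt = 3/5 · 2 = 6/5 ft/s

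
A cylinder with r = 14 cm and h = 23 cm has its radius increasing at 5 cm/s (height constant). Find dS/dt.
510π cm²/s

S = 2πrh + 2πr² (lateral + bases)
dS/dt = (2πh + 4πr)·dr/dt = (2π·23 + 4π·14)·5
= 510π cm²/s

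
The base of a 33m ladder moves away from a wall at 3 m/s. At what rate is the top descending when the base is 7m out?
21√65/260 ≈ 0.6512 m/s

x² + y² = 33²
2x·dx/dt + 2y·dy/dt = 0
dy/dt = -x/y · dx/dt = -7/(4√65) · 3 = -21√65/260 m/s
The top is descending at 21√65/260 ≈ 0.6512 m/s.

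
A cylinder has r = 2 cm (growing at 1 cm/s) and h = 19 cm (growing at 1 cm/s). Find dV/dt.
80π cm³/s

V = πr²h
dV/dt = 2πrh·dr/dt + πr²·dh/dt
= 2π(2)(19)(1) + π(2)²(1)
= 80π cm³/s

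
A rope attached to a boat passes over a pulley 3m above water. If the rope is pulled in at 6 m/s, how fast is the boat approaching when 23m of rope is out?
69√130/130 ≈ 6.052 m/s

rope² = x² + 3²
x = √(23² - 3²) = 2√130
dx/dt = (rope/x) · d(rope)/dt = (23/(2√130)) · (-6) = -69√130/130 m/s
The boat approaches at 69√130/130 ≈ 6.052 m/s.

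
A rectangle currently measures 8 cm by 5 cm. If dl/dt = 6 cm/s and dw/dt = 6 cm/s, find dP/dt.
24 cm/s

P = 2(l + w)
dP/dt = 2(dl/dt + dw/dt) = 2(6 + 6) = 24 cm/s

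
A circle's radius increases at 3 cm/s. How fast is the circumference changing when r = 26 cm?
6π cm/s

C = 2πr
dC/dt = 2π · dr/dt = 2π · 3 = 6π cm/s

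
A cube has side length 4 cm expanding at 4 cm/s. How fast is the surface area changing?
192 cm²/s

A = 6s²
dA/dt = 12s · ds/dt = 12·4·4 = 192 cm²/s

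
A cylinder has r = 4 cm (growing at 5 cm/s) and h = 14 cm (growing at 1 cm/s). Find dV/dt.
576π cm³/s

V = πr²h
dV/dt = 2πrh·dr/dt + πr²·dh/dt
= 2π(4)(14)(5) + π(4)²(1)
= 576π cm³/s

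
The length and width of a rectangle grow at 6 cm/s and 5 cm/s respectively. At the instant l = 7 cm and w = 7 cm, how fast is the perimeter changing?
22 cm/s

P = 2(l + w)
dP/dt = 2(dl/dt + dw/dt) = 2(6 + 5) = 22 cm/s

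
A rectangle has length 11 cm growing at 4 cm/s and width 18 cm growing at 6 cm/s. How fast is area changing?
138 cm²/s

A = lw
dA/dt = w·dl/dt + l·dw/dt = 18·4 + 11·6 = 138 cm²/s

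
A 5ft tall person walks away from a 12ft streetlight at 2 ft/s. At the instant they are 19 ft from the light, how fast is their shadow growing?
10/7 ft/s

By similar triangles: 12/(x+s) = 5/s
Solving: s = 5x/7
ds/dt = 5/7 · dx/dt = 5/7 · 2 = 10/7 ft/s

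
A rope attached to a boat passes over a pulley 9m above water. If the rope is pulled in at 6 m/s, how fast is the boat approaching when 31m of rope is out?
93√55/110 ≈ 6.27 m/s

rope² = x² + 9²
x = √(31² - 9²) = 4√55
dx/dt = (rope/x) · d(rope)/dt = (31/(4√55)) · (-6) = -93√55/110 m/s
The boat approaches at 93√55/110 ≈ 6.27 m/s.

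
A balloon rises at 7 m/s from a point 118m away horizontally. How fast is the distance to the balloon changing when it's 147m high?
1029√35533/35533 ≈ 5.459 m/s

z² = 118² + y²
z = √(118² + 147²) = √35533
dz/dt = y/z · dy/dt = 147/√35533 · 7 = 1029√35533/35533 ≈ 5.459 m/s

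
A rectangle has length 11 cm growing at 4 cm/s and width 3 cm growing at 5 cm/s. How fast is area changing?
67 cm²/s

A = lw
dA/dt = w·dl/dt + l·dw/dt = 3·4 + 11·5 = 67 cm²/s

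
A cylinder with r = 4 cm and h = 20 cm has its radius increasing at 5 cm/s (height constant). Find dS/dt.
280π cm²/s

S = 2πrh + 2πr² (lateral + bases)
dS/dt = (2πh + 4πr)·dr/dt = (2π·20 + 4π·4)·5
= 280π cm²/s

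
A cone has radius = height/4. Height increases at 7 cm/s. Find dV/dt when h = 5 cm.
175π/16 cm³/s

V = (1/3)π(h/4)²h = πh³/48
dV/dt = πh²/16 · 7
At h = 5: dV/dt = 175π/16 cm³/s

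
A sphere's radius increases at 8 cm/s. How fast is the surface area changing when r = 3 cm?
192π cm²/s

S = 4πr²
dS/dt = dS/dr · dr/dt = 8πr · 8
At r = 3: dS/dt = 192π cm²/s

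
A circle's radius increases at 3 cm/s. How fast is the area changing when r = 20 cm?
120π cm²/s

A = πr²
dA/dt = 2πr · dr/dt = 2π(20)(3) = 120π cm²/s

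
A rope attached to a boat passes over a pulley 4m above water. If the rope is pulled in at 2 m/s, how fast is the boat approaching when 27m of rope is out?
54√713/713 ≈ 2.022 m/s

rope² = x² + 4²
x = √(27² - 4²) = √713
dx/dt = (rope/x) · d(rope)/dt = (27/√713) · (-2) = -54√713/713 m/s
The boat approaches at 54√713/713 ≈ 2.022 m/s.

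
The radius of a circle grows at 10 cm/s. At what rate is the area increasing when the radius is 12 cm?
240π cm²/s

A = πr²
dA/dt = 2πr · dr/dt = 2π(12)(10) = 240π cm²/s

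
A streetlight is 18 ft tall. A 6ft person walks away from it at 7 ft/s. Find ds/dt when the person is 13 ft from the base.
7/2 ft/s

By similar triangles: 18/(x+s) = 6/s
Solving: s = 6x/12
ds/dt = 6/12 · dx/dt = 1/2 · 7 = 7/2 ft/s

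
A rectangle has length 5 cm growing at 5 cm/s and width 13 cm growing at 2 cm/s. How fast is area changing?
75 cm²/s

A = lw
dA/dt = w·dl/dt + l·dw/dt = 13·5 + 5·2 = 75 cm²/s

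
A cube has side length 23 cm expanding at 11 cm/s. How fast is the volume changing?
17457 cm³/s

V = s³
dV/dt = 3s² · ds/dt = 3·23²·11 = 17457 cm³/s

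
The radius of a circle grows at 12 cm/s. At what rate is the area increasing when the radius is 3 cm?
72π cm²/s

A = πr²
dA/dt = 2πr · dr/dt = 2π(3)(12) = 72π cm²/s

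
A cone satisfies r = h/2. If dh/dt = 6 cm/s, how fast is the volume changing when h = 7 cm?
147π/2 cm³/s

V = (1/3)π(h/2)²h = πh³/12
dV/dt = πh²/4 · 6
At h = 7: dV/dt = 147π/2 cm³/s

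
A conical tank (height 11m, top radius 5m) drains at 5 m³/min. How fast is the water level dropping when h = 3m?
121/(45π) ≈ 0.8559 m/min

r/h = 5/11, so r = (5/11)h
V = (1/3)πr²h = (1/3)π((5/11)h)²h = (25/363)πh³
dV/dh = (25/121)πh²
dh/dt = (dV/dt)/(dV/dh) = -5/((25/121)π·3²) = -121/(45π) m/min
The level is dropping at 121/(45π) ≈ 0.8559 m/min.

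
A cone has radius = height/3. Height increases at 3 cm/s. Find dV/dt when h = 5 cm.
25π/3 cm³/s

V = (1/3)π(h/3)²h = πh³/27
dV/dt = πh²/9 · 3
At h = 5: dV/dt = 25π/3 cm³/s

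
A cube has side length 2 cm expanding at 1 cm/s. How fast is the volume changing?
12 cm³/s

V = s³
dV/dt = 3s² · ds/dt = 3·2²·1 = 12 cm³/s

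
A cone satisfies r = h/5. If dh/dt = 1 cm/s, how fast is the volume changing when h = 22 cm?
484π/25 cm³/s

V = (1/3)π(h/5)²h = πh³/75
dV/dt = πh²/25 · 1
At h = 22: dV/dt = 484π/25 cm³/s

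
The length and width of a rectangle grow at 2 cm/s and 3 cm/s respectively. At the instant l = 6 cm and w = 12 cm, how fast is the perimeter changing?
10 cm/s

P = 2(l + w)
dP/dt = 2(dl/dt + dw/dt) = 2(2 + 3) = 10 cm/s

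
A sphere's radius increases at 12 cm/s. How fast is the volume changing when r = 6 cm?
1728π cm³/s

V = (4/3)πr³
dV/dt = dV/dr · dr/dt = 4πr² · 12
At r = 6: dV/dt = 1728π cm³/s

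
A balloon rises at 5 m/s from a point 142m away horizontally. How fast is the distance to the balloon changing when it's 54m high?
27√5770/1154 ≈ 1.777 m/s

z² = 142² + y²
z = √(142² + 54²) = 2√5770
dz/dt = y/z · dy/dt = 54/(2√5770) · 5 = 27√5770/1154 ≈ 1.777 m/s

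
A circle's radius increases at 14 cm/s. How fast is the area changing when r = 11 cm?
308π cm²/s

A = πr²
dA/dt = 2πr · dr/dt = 2π(11)(14) = 308π cm²/s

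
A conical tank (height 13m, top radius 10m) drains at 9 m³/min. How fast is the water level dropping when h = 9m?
169/(900π) ≈ 0.05977 m/min

r/h = 10/13, so r = (10/13)h
V = (1/3)πr²h = (1/3)π((10/13)h)²h = (100/507)πh³
dV/dh = (100/169)πh²
dh/dt = (dV/dt)/(dV/dh) = -9/((100/169)π·9²) = -169/(900π) m/min
The level is dropping at 169/(900π) ≈ 0.05977 m/min.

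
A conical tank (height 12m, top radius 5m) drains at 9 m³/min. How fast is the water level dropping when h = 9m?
16/(25π) ≈ 0.2037 m/min

r/h = 5/12, so r = (5/12)h
V = (1/3)πr²h = (1/3)π((5/12)h)²h = (25/432)πh³
dV/dh = (25/144)πh²
dh/dt = (dV/dt)/(dV/dh) = -9/((25/144)π·9²) = -16/(25π) m/min
The level is dropping at 16/(25π) ≈ 0.2037 m/min.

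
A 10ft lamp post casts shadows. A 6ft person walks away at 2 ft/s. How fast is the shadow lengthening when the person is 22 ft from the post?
3 ft/s

By similar triangles: 10/(x+s) = 6/s
Solving: s = 6x/4
ds/dt = 6/4 · dx/dt = 3/2 · 2 = 3 ft/s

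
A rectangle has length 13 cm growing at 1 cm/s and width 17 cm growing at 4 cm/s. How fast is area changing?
69 cm²/s

A = lw
dA/dt = w·dl/dt + l·dw/dt = 17·1 + 13·4 = 69 cm²/s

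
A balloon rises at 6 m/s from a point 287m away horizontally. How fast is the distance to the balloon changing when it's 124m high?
744√97745/97745 ≈ 2.38 m/s

z² = 287² + y²
z = √(287² + 124²) = √97745
dz/dt = y/z · dy/dt = 124/√97745 · 6 = 744√97745/97745 ≈ 2.38 m/s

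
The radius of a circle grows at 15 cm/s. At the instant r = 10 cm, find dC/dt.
30π cm/s

C = 2πr
dC/dt = 2π · dr/dt = 2π · 15 = 30π cm/s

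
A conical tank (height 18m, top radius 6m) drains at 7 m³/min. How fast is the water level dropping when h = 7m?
9/(7π) ≈ 0.4093 m/min

r/h = 6/18, so r = (1/3)h
V = (1/3)πr²h = (1/3)π((1/3)h)²h = (1/27)πh³
dV/dh = (1/9)πh²
dh/dt = (dV/dt)/(dV/dh) = -7/((1/9)π·7²) = -9/(7π) m/min
The level is dropping at 9/(7π) ≈ 0.4093 m/min.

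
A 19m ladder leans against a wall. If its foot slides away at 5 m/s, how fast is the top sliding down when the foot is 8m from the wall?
40√33/99 ≈ 2.321 m/s

x² + y² = 19²
2x·dx/dt + 2y·dy/dt = 0
dy/dt = -x/y · dx/dt = -8/(3√33) · 5 = -40√33/99 m/s
The top is descending at 40√33/99 ≈ 2.321 m/s.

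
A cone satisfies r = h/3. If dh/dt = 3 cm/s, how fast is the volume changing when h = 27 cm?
243π cm³/s

V = (1/3)π(h/3)²h = πh³/27
dV/dt = πh²/9 · 3
At h = 27: dV/dt = 243π cm³/s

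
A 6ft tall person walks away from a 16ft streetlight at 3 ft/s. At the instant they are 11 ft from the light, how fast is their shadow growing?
9/5 ft/s

By similar triangles: 16/(x+s) = 6/s
Solving: s = 6x/10
ds/dt = 6/10 · dx/dt = 3/5 · 3 = 9/5 ft/s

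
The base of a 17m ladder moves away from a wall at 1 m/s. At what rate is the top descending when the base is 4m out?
4√273/273 ≈ 0.2421 m/s

x² + y² = 17²
2x·dx/dt + 2y·dy/dt = 0
dy/dt = -x/y · dx/dt = -4/√273 · 1 = -4√273/273 m/s
The top is descending at 4√273/273 ≈ 0.2421 m/s.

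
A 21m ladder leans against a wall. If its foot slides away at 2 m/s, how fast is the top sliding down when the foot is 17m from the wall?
17√38/38 ≈ 2.758 m/s

x² + y² = 21²
2x·dx/dt + 2y·dy/dt = 0
dy/dt = -x/y · dx/dt = -17/(2√38) · 2 = -17√38/38 m/s
The top is descending at 17√38/38 ≈ 2.758 m/s.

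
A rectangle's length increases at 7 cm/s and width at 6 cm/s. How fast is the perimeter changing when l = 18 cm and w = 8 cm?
26 cm/s

P = 2(l + w)
dP/dt = 2(dl/dt + dw/dt) = 2(7 + 6) = 26 cm/s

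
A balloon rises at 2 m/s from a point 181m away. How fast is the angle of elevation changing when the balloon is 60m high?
0.009956 rad/s

tan(θ) = y/181
sec²(θ) · dθ/dt = (1/181) · dy/dt
dθ/dt = cos²(θ)/181 · 2 = 181/(181² + 60²) · 2
dθ/dt = 0.009956 rad/s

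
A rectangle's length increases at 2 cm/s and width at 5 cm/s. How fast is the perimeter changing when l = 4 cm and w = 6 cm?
14 cm/s

P = 2(l + w)
dP/dt = 2(dl/dt + dw/dt) = 2(2 + 5) = 14 cm/s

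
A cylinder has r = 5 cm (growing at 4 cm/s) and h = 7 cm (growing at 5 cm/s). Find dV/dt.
405π cm³/s

V = πr²h
dV/dt = 2πrh·dr/dt + πr²·dh/dt
= 2π(5)(7)(4) + π(5)²(5)
= 405π cm³/s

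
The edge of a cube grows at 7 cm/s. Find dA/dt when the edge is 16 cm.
1344 cm²/s

A = 6s²
dA/dt = 12s · ds/dt = 12·16·7 = 1344 cm²/s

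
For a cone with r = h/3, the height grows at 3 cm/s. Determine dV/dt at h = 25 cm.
625π/3 cm³/s

V = (1/3)π(h/3)²h = πh³/27
dV/dt = πh²/9 · 3
At h = 25: dV/dt = 625π/3 cm³/s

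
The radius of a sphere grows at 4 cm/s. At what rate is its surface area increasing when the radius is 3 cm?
96π cm²/s

S = 4πr²
dS/dt = dS/dr · dr/dt = 8πr · 4
At r = 3: dS/dt = 96π cm²/s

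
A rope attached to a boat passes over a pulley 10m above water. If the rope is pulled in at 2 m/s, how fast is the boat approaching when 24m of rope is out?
24√119/119 ≈ 2.2 m/s

rope² = x² + 10²
x = √(24² - 10²) = 2√119
dx/dt = (rope/x) · d(rope)/dt = (24/(2√119)) · (-2) = -24√119/119 m/s
The boat approaches at 24√119/119 ≈ 2.2 m/s.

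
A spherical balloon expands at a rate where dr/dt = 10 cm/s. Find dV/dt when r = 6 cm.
1440π cm³/s

V = (4/3)πr³
dV/dt = dV/dr · dr/dt = 4πr² · 10
At r = 6: dV/dt = 1440π cm³/s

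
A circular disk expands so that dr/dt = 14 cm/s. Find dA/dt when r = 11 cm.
308π cm²/s

A = πr²
dA/dt = 2πr · dr/dt = 2π(11)(14) = 308π cm²/s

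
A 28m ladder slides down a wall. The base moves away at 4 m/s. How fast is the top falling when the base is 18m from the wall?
36√115/115 ≈ 3.357 m/s

x² + y² = 28²
2x·dx/dt + 2y·dy/dt = 0
dy/dt = -x/y · dx/dt = -18/(2√115) · 4 = -36√115/115 m/s
The top is descending at 36√115/115 ≈ 3.357 m/s.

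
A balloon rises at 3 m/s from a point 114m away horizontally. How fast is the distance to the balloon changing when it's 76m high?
6√13/13 ≈ 1.664 m/s

z² = 114² + y²
z = √(114² + 76²) = 38√13
dz/dt = y/z · dy/dt = 76/(38√13) · 3 = 6√13/13 ≈ 1.664 m/s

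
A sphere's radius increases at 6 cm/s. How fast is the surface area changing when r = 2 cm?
96π cm²/s

S = 4πr²
dS/dt = dS/dr · dr/dt = 8πr · 6
At r = 2: dS/dt = 96π cm²/s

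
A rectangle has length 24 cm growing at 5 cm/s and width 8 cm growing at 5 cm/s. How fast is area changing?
160 cm²/s

A = lw
dA/dt = w·dl/dt + l·dw/dt = 8·5 + 24·5 = 160 cm²/s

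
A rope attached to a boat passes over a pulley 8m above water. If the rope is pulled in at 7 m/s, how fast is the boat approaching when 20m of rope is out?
5√21/3 ≈ 7.638 m/s

rope² = x² + 8²
x = √(20² - 8²) = 4√21
dx/dt = (rope/x) · d(rope)/dt = (20/(4√21)) · (-7) = -5√21/3 m/s
The boat approaches at 5√21/3 ≈ 7.638 m/s.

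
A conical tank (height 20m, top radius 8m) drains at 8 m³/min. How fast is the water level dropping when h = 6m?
25/(18π) ≈ 0.4421 m/min

r/h = 8/20, so r = (2/5)h
V = (1/3)πr²h = (1/3)π((2/5)h)²h = (4/75)πh³
dV/dh = (4/25)πh²
dh/dt = (dV/dt)/(dV/dh) = -8/((4/25)π·6²) = -25/(18π) m/min
The level is dropping at 25/(18π) ≈ 0.4421 m/min.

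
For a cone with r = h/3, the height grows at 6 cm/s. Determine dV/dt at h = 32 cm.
2048π/3 cm³/s

V = (1/3)π(h/3)²h = πh³/27
dV/dt = πh²/9 · 6
At h = 32: dV/dt = 2048π/3 cm³/s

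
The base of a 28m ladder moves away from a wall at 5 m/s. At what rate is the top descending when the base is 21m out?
15√7/7 ≈ 5.669 m/s

x² + y² = 28²
2x·dx/dt + 2y·dy/dt = 0
dy/dt = -x/y · dx/dt = -21/(7√7) · 5 = -15√7/7 m/s
The top is descending at 15√7/7 ≈ 5.669 m/s.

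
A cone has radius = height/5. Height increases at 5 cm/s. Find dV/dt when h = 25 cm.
125π cm³/s

V = (1/3)π(h/5)²h = πh³/75
dV/dt = πh²/25 · 5
At h = 25: dV/dt = 125π cm³/s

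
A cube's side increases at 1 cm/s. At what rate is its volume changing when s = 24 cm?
1728 cm³/s

V = s³
dV/dt = 3s² · ds/dt = 3·24²·1 = 1728 cm³/s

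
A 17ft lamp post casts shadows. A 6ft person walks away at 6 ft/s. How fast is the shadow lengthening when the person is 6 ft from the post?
36/11 ft/s

By similar triangles: 17/(x+s) = 6/s
Solving: s = 6x/11
ds/dt = 6/11 · dx/dt = 6/11 · 6 = 36/11 ft/s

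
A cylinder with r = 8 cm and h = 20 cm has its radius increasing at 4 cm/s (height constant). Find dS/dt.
288π cm²/s

S = 2πrh + 2πr² (lateral + bases)
dS/dt = (2πh + 4πr)·dr/dt = (2π·20 + 4π·8)·4
= 288π cm²/s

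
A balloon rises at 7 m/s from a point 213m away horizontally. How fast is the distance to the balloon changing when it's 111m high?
259√6410/6410 ≈ 3.235 m/s

z² = 213² + y²
z = √(213² + 111²) = 3√6410
dz/dt = y/z · dy/dt = 111/(3√6410) · 7 = 259√6410/6410 ≈ 3.235 m/s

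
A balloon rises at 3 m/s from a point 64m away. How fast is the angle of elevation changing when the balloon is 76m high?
0.019449 rad/s

tan(θ) = y/64
sec²(θ) · dθ/dt = (1/64) · dy/dt
dθ/dt = cos²(θ)/64 · 3 = 64/(64² + 76²) · 3
dθ/dt = 0.019449 rad/s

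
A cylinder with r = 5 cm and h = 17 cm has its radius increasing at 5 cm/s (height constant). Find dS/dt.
270π cm²/s

S = 2πrh + 2πr² (lateral + bases)
dS/dt = (2πh + 4πr)·dr/dt = (2π·17 + 4π·5)·5
= 270π cm²/s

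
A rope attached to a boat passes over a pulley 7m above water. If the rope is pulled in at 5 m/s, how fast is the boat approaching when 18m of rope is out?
18√11/11 ≈ 5.427 m/s

rope² = x² + 7²
x = √(18² - 7²) = 5√11
dx/dt = (rope/x) · d(rope)/dt = (18/(5√11)) · (-5) = -18√11/11 m/s
The boat approaches at 18√11/11 ≈ 5.427 m/s.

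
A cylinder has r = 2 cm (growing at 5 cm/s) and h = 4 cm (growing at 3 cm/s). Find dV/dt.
92π cm³/s

V = πr²h
dV/dt = 2πrh·dr/dt + πr²·dh/dt
= 2π(2)(4)(5) + π(2)²(3)
= 92π cm³/s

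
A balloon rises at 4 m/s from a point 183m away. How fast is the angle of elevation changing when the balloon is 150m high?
0.013074 rad/s

tan(θ) = y/183
sec²(θ) · dθ/dt = (1/183) · dy/dt
dθ/dt = cos²(θ)/183 · 4 = 183/(183² + 150²) · 4
dθ/dt = 0.013074 rad/s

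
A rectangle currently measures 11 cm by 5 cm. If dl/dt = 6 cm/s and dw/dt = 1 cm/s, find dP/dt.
14 cm/s

P = 2(l + w)
dP/dt = 2(dl/dt + dw/dt) = 2(6 + 1) = 14 cm/s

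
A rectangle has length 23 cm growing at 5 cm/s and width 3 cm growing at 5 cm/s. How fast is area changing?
130 cm²/s

A = lw
dA/dt = w·dl/dt + l·dw/dt = 3·5 + 23·5 = 130 cm²/s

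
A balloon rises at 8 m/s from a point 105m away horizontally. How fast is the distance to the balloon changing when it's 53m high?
212√13834/6917 ≈ 3.605 m/s

z² = 105² + y²
z = √(105² + 53²) = √13834
dz/dt = y/z · dy/dt = 53/√13834 · 8 = 212√13834/6917 ≈ 3.605 m/s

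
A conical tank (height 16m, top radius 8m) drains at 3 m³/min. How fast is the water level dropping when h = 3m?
4/(3π) ≈ 0.4244 m/min

r/h = 8/16, so r = (1/2)h
V = (1/3)πr²h = (1/3)π((1/2)h)²h = (1/12)πh³
dV/dh = (1/4)πh²
dh/dt = (dV/dt)/(dV/dh) = -3/((1/4)π·3²) = -4/(3π) m/min
The level is dropping at 4/(3π) ≈ 0.4244 m/min.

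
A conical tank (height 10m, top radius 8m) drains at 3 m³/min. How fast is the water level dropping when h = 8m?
75/(1024π) ≈ 0.02331 m/min

r/h = 8/10, so r = (4/5)h
V = (1/3)πr²h = (1/3)π((4/5)h)²h = (16/75)πh³
dV/dh = (16/25)πh²
dh/dt = (dV/dt)/(dV/dh) = -3/((16/25)π·8²) = -75/(1024π) m/min
The level is dropping at 75/(1024π) ≈ 0.02331 m/min.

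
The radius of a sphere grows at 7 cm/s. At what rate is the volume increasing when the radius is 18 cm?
9072π cm³/s

V = (4/3)πr³
dV/dt = dV/dr · dr/dt = 4πr² · 7
At r = 18: dV/dt = 9072π cm³/s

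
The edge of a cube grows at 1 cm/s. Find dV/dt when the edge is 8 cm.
192 cm³/s

V = s³
dV/dt = 3s² · ds/dt = 3·8²·1 = 192 cm³/s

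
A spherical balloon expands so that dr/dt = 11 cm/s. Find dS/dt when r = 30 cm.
2640π cm²/s

S = 4πr²
dS/dt = dS/dr · dr/dt = 8πr · 11
At r = 30: dS/dt = 2640π cm²/s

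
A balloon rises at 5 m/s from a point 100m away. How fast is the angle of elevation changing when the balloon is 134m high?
0.017885 rad/s

tan(θ) = y/100
sec²(θ) · dθ/dt = (1/100) · dy/dt
dθ/dt = cos²(θ)/100 · 5 = 100/(100² + 134²) · 5
dθ/dt = 0.017885 rad/s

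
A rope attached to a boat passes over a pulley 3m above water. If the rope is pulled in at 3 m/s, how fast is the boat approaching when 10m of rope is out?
30√91/91 ≈ 3.145 m/s

rope² = x² + 3²
x = √(10² - 3²) = √91
dx/dt = (rope/x) · d(rope)/dt = (10/√91) · (-3) = -30√91/91 m/s
The boat approaches at 30√91/91 ≈ 3.145 m/s.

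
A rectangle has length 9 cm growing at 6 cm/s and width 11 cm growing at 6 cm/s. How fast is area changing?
120 cm²/s

A = lw
dA/dt = w·dl/dt + l·dw/dt = 11·6 + 9·6 = 120 cm²/s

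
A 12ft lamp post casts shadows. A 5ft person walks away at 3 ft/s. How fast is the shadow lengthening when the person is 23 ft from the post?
15/7 ft/s

By similar triangles: 12/(x+s) = 5/s
Solving: s = 5x/7
ds/dt = 5/7 · dx/dt = 5/7 · 3 = 15/7 ft/s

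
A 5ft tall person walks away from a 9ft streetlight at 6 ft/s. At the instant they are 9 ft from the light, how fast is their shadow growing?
15/2 ft/s

By similar triangles: 9/(x+s) = 5/s
Solving: s = 5x/4
ds/dt = 5/4 · dx/dt = 5/4 · 6 = 15/2 ft/s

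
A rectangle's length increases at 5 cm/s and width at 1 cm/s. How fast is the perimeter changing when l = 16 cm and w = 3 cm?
12 cm/s

P = 2(l + w)
dP/dt = 2(dl/dt + dw/dt) = 2(5 + 1) = 12 cm/s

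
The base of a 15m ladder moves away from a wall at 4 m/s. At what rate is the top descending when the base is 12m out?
16/3 ≈ 5.333 m/s

x² + y² = 15²
2x·dx/dt + 2y·dy/dt = 0
dy/dt = -x/y · dx/dt = -12/9 · 4 = -16/3 m/s
The top is descending at 16/3 ≈ 5.333 m/s.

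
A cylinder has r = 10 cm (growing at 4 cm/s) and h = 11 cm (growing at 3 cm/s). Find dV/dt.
1180π cm³/s

V = πr²h
dV/dt = 2πrh·dr/dt + πr²·dh/dt
= 2π(10)(11)(4) + π(10)²(3)
= 1180π cm³/s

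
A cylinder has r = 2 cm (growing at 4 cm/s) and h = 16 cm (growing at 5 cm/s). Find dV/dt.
276π cm³/s

V = πr²h
dV/dt = 2πrh·dr/dt + πr²·dh/dt
= 2π(2)(16)(4) + π(2)²(5)
= 276π cm³/s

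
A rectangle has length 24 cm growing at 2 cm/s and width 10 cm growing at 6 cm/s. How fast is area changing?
164 cm²/s

A = lw
dA/dt = w·dl/dt + l·dw/dt = 10·2 + 24·6 = 164 cm²/s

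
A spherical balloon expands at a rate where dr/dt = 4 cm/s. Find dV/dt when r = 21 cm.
7056π cm³/s

V = (4/3)πr³
dV/dt = dV/dr · dr/dt = 4πr² · 4
At r = 21: dV/dt = 7056π cm³/s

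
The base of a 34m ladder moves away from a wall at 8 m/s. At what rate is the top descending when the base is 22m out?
22√42/21 ≈ 6.789 m/s

x² + y² = 34²
2x·dx/dt + 2y·dy/dt = 0
dy/dt = -x/y · dx/dt = -22/(4√42) · 8 = -22√42/21 m/s
The top is descending at 22√42/21 ≈ 6.789 m/s.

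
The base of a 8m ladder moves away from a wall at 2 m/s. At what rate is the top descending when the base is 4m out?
2√3/3 ≈ 1.155 m/s

x² + y² = 8²
2x·dx/dt + 2y·dy/dt = 0
dy/dt = -x/y · dx/dt = -4/(4√3) · 2 = -2√3/3 m/s
The top is descending at 2√3/3 ≈ 1.155 m/s.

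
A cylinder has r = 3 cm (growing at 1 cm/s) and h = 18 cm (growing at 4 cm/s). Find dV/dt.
144π cm³/s

V = πr²h
dV/dt = 2πrh·dr/dt + πr²·dh/dt
= 2π(3)(18)(1) + π(3)²(4)
= 144π cm³/s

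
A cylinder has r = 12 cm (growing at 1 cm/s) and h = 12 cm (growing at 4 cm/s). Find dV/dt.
864π cm³/s

V = πr²h
dV/dt = 2πrh·dr/dt + πr²·dh/dt
= 2π(12)(12)(1) + π(12)²(4)
= 864π cm³/s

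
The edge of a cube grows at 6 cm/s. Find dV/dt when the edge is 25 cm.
11250 cm³/s

V = s³
dV/dt = 3s² · ds/dt = 3·25²·6 = 11250 cm³/s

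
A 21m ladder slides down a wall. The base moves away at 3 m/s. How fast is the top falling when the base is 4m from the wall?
12√17/85 ≈ 0.5821 m/s

x² + y² = 21²
2x·dx/dt + 2y·dy/dt = 0
dy/dt = -x/y · dx/dt = -4/(5√17) · 3 = -12√17/85 m/s
The top is descending at 12√17/85 ≈ 0.5821 m/s.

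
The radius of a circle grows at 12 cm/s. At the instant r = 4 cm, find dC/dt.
24π cm/s

C = 2πr
dC/dt = 2π · dr/dt = 2π · 12 = 24π cm/s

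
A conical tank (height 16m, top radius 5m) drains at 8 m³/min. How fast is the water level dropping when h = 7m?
2048/(1225π) ≈ 0.5322 m/min

r/h = 5/16, so r = (5/16)h
V = (1/3)πr²h = (1/3)π((5/16)h)²h = (25/768)πh³
dV/dh = (25/256)πh²
dh/dt = (dV/dt)/(dV/dh) = -8/((25/256)π·7²) = -2048/(1225π) m/min
The level is dropping at 2048/(1225π) ≈ 0.5322 m/min.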